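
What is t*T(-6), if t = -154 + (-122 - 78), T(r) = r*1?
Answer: 2124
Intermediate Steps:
T(r) = r
t = -354 (t = -154 - 200 = -354)
t*T(-6) = -354*(-6) = 2124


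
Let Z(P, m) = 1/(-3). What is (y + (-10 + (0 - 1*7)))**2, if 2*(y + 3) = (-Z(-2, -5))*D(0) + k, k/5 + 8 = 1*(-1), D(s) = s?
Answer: 7225/4 ≈ 1806.3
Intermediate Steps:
k = -45 (k = -40 + 5*(1*(-1)) = -40 + 5*(-1) = -40 - 5 = -45)
Z(P, m) = -1/3 (Z(P, m) = 1*(-1/3) = -1/3)
y = -51/2 (y = -3 + (-1*(-1/3)*0 - 45)/2 = -3 + ((1/3)*0 - 45)/2 = -3 + (0 - 45)/2 = -3 + (1/2)*(-45) = -3 - 45/2 = -51/2 ≈ -25.500)
(y + (-10 + (0 - 1*7)))**2 = (-51/2 + (-10 + (0 - 1*7)))**2 = (-51/2 + (-10 + (0 - 7)))**2 = (-51/2 + (-10 - 7))**2 = (-51/2 - 17)**2 = (-85/2)**2 = 7225/4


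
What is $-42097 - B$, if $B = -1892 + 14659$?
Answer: $-54864$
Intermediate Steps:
$B = 12767$
$-42097 - B = -42097 - 12767 = -54864$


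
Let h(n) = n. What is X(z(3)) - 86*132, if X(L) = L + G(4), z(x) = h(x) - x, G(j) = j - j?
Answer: -11352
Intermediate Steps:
G(j) = 0
z(x) = 0 (z(x) = x - x = 0)
X(L) = L (X(L) = L + 0 = L)
X(z(3)) - 86*132 = 0 - 86*132 = 0 - 11352 = -11352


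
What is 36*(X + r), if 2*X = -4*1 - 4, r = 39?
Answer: 1260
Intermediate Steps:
X = -4 (X = (-4*1 - 4)/2 = (-4 - 4)/2 = (½)*(-8) = -4)
36*(X + r) = 36*(-4 + 39) = 36*35 = 1260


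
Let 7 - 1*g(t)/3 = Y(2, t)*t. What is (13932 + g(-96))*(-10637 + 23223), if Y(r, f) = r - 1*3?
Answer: 171987690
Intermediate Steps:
Y(r, f) = -3 + r (Y(r, f) = r - 3 = -3 + r)
g(t) = 21 + 3*t (g(t) = 21 - 3*(-3 + 2)*t = 21 - (-3)*t = 21 + 3*t)
(13932 + g(-96))*(-10637 + 23223) = (13932 + (21 + 3*(-96)))*(-10637 + 23223) = (13932 + (21 - 288))*12586 = (13932 - 267)*12586 = 13665*12586 = 171987690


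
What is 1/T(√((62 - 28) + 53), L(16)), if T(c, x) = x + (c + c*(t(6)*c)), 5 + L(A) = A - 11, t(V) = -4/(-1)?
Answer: 4/1391 - √87/121017 ≈ 0.0027986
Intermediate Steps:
t(V) = 4 (t(V) = -4*(-1) = 4)
L(A) = -16 + A (L(A) = -5 + (A - 11) = -5 + (-11 + A) = -16 + A)
T(c, x) = c + x + 4*c² (T(c, x) = x + (c + c*(4*c)) = x + (c + 4*c²) = c + x + 4*c²)
1/T(√((62 - 28) + 53), L(16)) = 1/(√((62 - 28) + 53) + (-16 + 16) + 4*(√((62 - 28) + 53))²) = 1/(√(34 + 53) + 0 + 4*(√(34 + 53))²) = 1/(√87 + 0 + 4*(√87)²) = 1/(√87 + 0 + 4*87) = 1/(√87 + 0 + 348) = 1/(348 + √87)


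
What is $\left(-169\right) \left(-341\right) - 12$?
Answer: $57617$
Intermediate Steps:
$\left(-169\right) \left(-341\right) - 12 = 57629 - 12 = 57617$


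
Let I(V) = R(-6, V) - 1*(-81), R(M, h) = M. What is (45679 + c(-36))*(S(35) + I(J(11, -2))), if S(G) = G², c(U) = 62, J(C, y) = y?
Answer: 59463300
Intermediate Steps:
I(V) = 75 (I(V) = -6 - 1*(-81) = -6 + 81 = 75)
(45679 + c(-36))*(S(35) + I(J(11, -2))) = (45679 + 62)*(35² + 75) = 45741*(1225 + 75) = 45741*1300 = 59463300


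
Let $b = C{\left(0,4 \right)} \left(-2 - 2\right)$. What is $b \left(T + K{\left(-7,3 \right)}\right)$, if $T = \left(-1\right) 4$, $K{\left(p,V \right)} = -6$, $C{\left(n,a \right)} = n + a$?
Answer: $160$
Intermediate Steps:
$C{\left(n,a \right)} = a + n$
$b = -16$ ($b = \left(4 + 0\right) \left(-2 - 2\right) = 4 \left(-4\right) = -16$)
$T = -4$
$b \left(T + K{\left(-7,3 \right)}\right) = - 16 \left(-4 - 6\right) = \left(-16\right) \left(-10\right) = 160$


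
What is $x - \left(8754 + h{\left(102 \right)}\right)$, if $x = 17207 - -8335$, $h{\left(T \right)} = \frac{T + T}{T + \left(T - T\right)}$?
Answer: $16786$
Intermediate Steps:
$h{\left(T \right)} = 2$ ($h{\left(T \right)} = \frac{2 T}{T + 0} = \frac{2 T}{T} = 2$)
$x = 25542$ ($x = 17207 + 8335 = 25542$)
$x - \left(8754 + h{\left(102 \right)}\right) = 25542 - 8756 = 16786$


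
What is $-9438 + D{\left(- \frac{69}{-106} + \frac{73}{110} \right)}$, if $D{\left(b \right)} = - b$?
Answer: $- \frac{27515602}{2915} \approx -9439.3$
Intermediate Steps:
$-9438 + D{\left(- \frac{69}{-106} + \frac{73}{110} \right)} = -9438 - \left(- \frac{69}{-106} + \frac{73}{110}\right) = -9438 - \left(\left(-69\right) \left(- \frac{1}{106}\right) + 73 \cdot \frac{1}{110}\right) = -9438 - \left(\frac{69}{106} + \frac{73}{110}\right) = -9438 - \frac{3832}{2915} = - \frac{27515602}{2915}$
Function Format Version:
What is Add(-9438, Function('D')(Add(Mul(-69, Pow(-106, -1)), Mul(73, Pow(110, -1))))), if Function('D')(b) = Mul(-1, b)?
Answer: Rational(-27515602, 2915) ≈ -9439.3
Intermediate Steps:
Add(-9438, Function('D')(Add(Mul(-69, Pow(-106, -1)), Mul(73, Pow(110, -1))))) = Add(-9438, Mul(-1, Add(Mul(-69, Pow(-106, -1)), Mul(73, Pow(110, -1))))) = Add(-9438, Mul(-1, Add(Mul(-69, Rational(-1, 106)), Mul(73, Rational(1, 110))))) = Add(-9438, Mul(-1, Add(Rational(69, 106), Rational(73, 110)))) = Add(-9438, Mul(-1, Rational(3832, 2915))) = Add(-9438, Rational(-3832, 2915)) = Rational(-27515602, 2915)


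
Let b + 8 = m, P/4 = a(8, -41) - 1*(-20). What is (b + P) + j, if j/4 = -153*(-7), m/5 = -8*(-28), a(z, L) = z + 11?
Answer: 5552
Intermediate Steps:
a(z, L) = 11 + z
P = 156 (P = 4*((11 + 8) - 1*(-20)) = 4*(19 + 20) = 4*39 = 156)
m = 1120 (m = 5*(-8*(-28)) = 5*224 = 1120)
b = 1112 (b = -8 + 1120 = 1112)
j = 4284 (j = 4*(-153*(-7)) = 4*1071 = 4284)
(b + P) + j = (1112 + 156) + 4284 = 1268 + 4284 = 5552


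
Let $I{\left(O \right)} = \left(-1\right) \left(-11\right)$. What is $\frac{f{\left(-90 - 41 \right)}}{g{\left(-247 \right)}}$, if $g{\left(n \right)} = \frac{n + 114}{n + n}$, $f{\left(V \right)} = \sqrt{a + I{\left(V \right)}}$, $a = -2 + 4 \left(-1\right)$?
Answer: $\frac{26 \sqrt{5}}{7} \approx 8.3054$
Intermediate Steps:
$a = -6$ ($a = -2 - 4 = -6$)
$I{\left(O \right)} = 11$
$f{\left(V \right)} = \sqrt{5}$ ($f{\left(V \right)} = \sqrt{-6 + 11} = \sqrt{5}$)
$g{\left(n \right)} = \frac{114 + n}{2 n}$
$\frac{f{\left(-90 - 41 \right)}}{g{\left(-247 \right)}} = \frac{\sqrt{5}}{\frac{1}{2} \frac{1}{-247} \left(114 - 247\right)} = \frac{\sqrt{5}}{\frac{1}{2} \left(- \frac{1}{247}\right) \left(-133\right)} = \frac{\sqrt{5}}{\frac{7}{26}} = \sqrt{5} \cdot \frac{26}{7} = \frac{26 \sqrt{5}}{7}$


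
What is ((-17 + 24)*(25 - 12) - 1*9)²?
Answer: 6724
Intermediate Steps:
((-17 + 24)*(25 - 12) - 1*9)² = (7*13 - 9)² = (91 - 9)² = 82² = 6724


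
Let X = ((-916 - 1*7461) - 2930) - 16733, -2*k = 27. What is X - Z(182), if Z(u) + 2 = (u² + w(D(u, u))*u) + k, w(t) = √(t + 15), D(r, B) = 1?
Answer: -123753/2 ≈ -61877.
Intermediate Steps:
k = -27/2 (k = -½*27 = -27/2 ≈ -13.500)
w(t) = √(15 + t)
Z(u) = -31/2 + u² + 4*u (Z(u) = -2 + ((u² + √(15 + 1)*u) - 27/2) = -2 + ((u² + √16*u) - 27/2) = -2 + ((u² + 4*u) - 27/2) = -2 + (-27/2 + u² + 4*u) = -31/2 + u² + 4*u)
X = -28040 (X = ((-916 - 7461) - 2930) - 16733 = (-8377 - 2930) - 16733 = -11307 - 16733 = -28040)
X - Z(182) = -28040 - (-31/2 + 182² + 4*182) = -28040 - (-31/2 + 33124 + 728) = -28040 - 1*67673/2 = -28040 - 67673/2 = -123753/2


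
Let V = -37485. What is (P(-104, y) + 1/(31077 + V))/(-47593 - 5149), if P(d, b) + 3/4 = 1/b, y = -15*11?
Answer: 266521/18588390480 ≈ 1.4338e-5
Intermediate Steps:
y = -165
P(d, b) = -¾ + 1/b
(P(-104, y) + 1/(31077 + V))/(-47593 - 5149) = ((-¾ + 1/(-165)) + 1/(31077 - 37485))/(-47593 - 5149) = ((-¾ - 1/165) + 1/(-6408))/(-52742) = (-499/660 - 1/6408)*(-1/52742) = -266521/352440*(-1/52742) = 266521/18588390480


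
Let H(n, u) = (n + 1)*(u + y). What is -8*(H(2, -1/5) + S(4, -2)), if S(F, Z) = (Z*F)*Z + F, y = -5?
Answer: -176/5 ≈ -35.200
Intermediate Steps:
S(F, Z) = F + F*Z² (S(F, Z) = (F*Z)*Z + F = F*Z² + F = F + F*Z²)
H(n, u) = (1 + n)*(-5 + u) (H(n, u) = (n + 1)*(u - 5) = (1 + n)*(-5 + u))
-8*(H(2, -1/5) + S(4, -2)) = -8*((-5 - 1/5 - 5*2 + 2*(-1/5)) + 4*(1 + (-2)²)) = -8*((-5 - 1*⅕ - 10 + 2*(-1*⅕)) + 4*(1 + 4)) = -8*((-5 - ⅕ - 10 + 2*(-⅕)) + 4*5) = -8*((-5 - ⅕ - 10 - ⅖) + 20) = -8*(-78/5 + 20) = -8*22/5 = -176/5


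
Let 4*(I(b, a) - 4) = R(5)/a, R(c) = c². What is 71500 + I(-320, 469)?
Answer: 134141529/1876 ≈ 71504.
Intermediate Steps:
I(b, a) = 4 + 25/(4*a) (I(b, a) = 4 + (5²/a)/4 = 4 + (25/a)/4 = 4 + 25/(4*a))
71500 + I(-320, 469) = 71500 + (4 + (25/4)/469) = 71500 + (4 + (25/4)*(1/469)) = 71500 + (4 + 25/1876) = 71500 + 7529/1876 = 134141529/1876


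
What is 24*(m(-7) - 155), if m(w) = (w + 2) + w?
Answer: -4008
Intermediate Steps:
m(w) = 2 + 2*w (m(w) = (2 + w) + w = 2 + 2*w)
24*(m(-7) - 155) = 24*((2 + 2*(-7)) - 155) = 24*((2 - 14) - 155) = 24*(-12 - 155) = 24*(-167) = -4008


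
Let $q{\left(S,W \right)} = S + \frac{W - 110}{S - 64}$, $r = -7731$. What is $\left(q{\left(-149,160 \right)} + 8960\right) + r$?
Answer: $\frac{229990}{213} \approx 1079.8$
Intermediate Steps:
$q{\left(S,W \right)} = S + \frac{-110 + W}{-64 + S}$
$\left(q{\left(-149,160 \right)} + 8960\right) + r = \left(\frac{-110 + 160 + \left(-149\right)^{2} - -9536}{-64 - 149} + 8960\right) - 7731 = \left(\frac{-110 + 160 + 22201 + 9536}{-213} + 8960\right) - 7731 = \left(\left(- \frac{1}{213}\right) 31787 + 8960\right) - 7731 = \left(- \frac{31787}{213} + 8960\right) - 7731 = \frac{1876693}{213} - 7731 = \frac{229990}{213}$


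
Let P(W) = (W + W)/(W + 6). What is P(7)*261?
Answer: 3654/13 ≈ 281.08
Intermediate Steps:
P(W) = 2*W/(6 + W) (P(W) = (2*W)/(6 + W) = 2*W/(6 + W))
P(7)*261 = (2*7/(6 + 7))*261 = (2*7/13)*261 = (2*7*(1/13))*261 = (14/13)*261 = 3654/13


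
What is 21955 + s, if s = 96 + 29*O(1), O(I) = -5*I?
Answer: 21906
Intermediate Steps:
s = -49 (s = 96 + 29*(-5*1) = 96 + 29*(-5) = 96 - 145 = -49)
21955 + s = 21955 - 49 = 21906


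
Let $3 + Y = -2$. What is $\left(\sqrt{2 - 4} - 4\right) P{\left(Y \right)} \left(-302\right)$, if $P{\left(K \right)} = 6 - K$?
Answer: $13288 - 3322 i \sqrt{2} \approx 13288.0 - 4698.0 i$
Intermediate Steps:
$Y = -5$ ($Y = -3 - 2 = -5$)
$\left(\sqrt{2 - 4} - 4\right) P{\left(Y \right)} \left(-302\right) = \left(\sqrt{2 - 4} - 4\right) \left(6 - -5\right) \left(-302\right) = \left(\sqrt{-2} - 4\right) \left(6 + 5\right) \left(-302\right) = \left(i \sqrt{2} - 4\right) 11 \left(-302\right) = \left(-4 + i \sqrt{2}\right) 11 \left(-302\right) = \left(-44 + 11 i \sqrt{2}\right) \left(-302\right) = 13288 - 3322 i \sqrt{2}$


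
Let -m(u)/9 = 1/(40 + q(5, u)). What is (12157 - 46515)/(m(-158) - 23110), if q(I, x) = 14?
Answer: 206148/138661 ≈ 1.4867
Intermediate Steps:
m(u) = -1/6 (m(u) = -9/(40 + 14) = -9/54 = -9*1/54 = -1/6)
(12157 - 46515)/(m(-158) - 23110) = (12157 - 46515)/(-1/6 - 23110) = -34358/(-138661/6) = -34358*(-6/138661) = 206148/138661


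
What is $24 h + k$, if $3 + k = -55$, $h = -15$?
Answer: $-418$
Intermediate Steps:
$k = -58$ ($k = -3 - 55 = -58$)
$24 h + k = 24 \left(-15\right) - 58 = -360 - 58 = -418$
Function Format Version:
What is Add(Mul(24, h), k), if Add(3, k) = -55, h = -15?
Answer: -418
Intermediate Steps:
k = -58 (k = Add(-3, -55) = -58)
Add(Mul(24, h), k) = Add(Mul(24, -15), -58) = Add(-360, -58) = -418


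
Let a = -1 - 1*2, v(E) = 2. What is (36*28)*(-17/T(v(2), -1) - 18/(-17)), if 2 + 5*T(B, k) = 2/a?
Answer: 564354/17 ≈ 33197.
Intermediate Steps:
a = -3 (a = -1 - 2 = -3)
T(B, k) = -8/15 (T(B, k) = -⅖ + (2/(-3))/5 = -⅖ + (2*(-⅓))/5 = -⅖ + (⅕)*(-⅔) = -⅖ - 2/15 = -8/15)
(36*28)*(-17/T(v(2), -1) - 18/(-17)) = (36*28)*(-17/(-8/15) - 18/(-17)) = 1008*(-17*(-15/8) - 18*(-1/17)) = 1008*(255/8 + 18/17) = 1008*(4479/136) = 564354/17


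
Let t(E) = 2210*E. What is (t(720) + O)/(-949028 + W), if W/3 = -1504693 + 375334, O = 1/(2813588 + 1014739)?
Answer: -6091633922401/16603856173335 ≈ -0.36688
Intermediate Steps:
O = 1/3828327 ≈ 2.6121e-7
W = -3388077 (W = 3*(-1504693 + 375334) = 3*(-1129359) = -3388077)
(t(720) + O)/(-949028 + W) = (2210*720 + 1/3828327)/(-949028 - 3388077) = (1591200 + 1/3828327)/(-4337105) = (6091633922401/3828327)*(-1/4337105) = -6091633922401/16603856173335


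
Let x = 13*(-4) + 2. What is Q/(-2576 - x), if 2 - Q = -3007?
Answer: -1003/842 ≈ -1.1912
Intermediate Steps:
x = -50 (x = -52 + 2 = -50)
Q = 3009 (Q = 2 - 1*(-3007) = 2 + 3007 = 3009)
Q/(-2576 - x) = 3009/(-2576 - 1*(-50)) = 3009/(-2576 + 50) = 3009/(-2526) = 3009*(-1/2526) = -1003/842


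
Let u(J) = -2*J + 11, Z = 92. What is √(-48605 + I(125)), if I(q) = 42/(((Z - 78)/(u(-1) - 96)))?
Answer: I*√48854 ≈ 221.03*I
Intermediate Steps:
u(J) = 11 - 2*J
I(q) = -249 (I(q) = 42/(((92 - 78)/((11 - 2*(-1)) - 96))) = 42/((14/((11 + 2) - 96))) = 42/((14/(13 - 96))) = 42/((14/(-83))) = 42/((14*(-1/83))) = 42/(-14/83) = 42*(-83/14) = -249)
√(-48605 + I(125)) = √(-48605 - 249) = √(-48854) = I*√48854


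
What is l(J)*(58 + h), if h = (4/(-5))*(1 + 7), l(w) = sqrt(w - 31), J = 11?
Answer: 516*I*sqrt(5)/5 ≈ 230.76*I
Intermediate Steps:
l(w) = sqrt(-31 + w)
h = -32/5 (h = (4*(-1/5))*8 = -4/5*8 = -32/5 ≈ -6.4000)
l(J)*(58 + h) = sqrt(-31 + 11)*(58 - 32/5) = sqrt(-20)*(258/5) = (2*I*sqrt(5))*(258/5) = 516*I*sqrt(5)/5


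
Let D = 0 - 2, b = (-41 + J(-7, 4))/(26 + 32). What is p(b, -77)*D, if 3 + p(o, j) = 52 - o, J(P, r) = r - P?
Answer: -2872/29 ≈ -99.034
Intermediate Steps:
b = -15/29 (b = (-41 + (4 - 1*(-7)))/(26 + 32) = (-41 + (4 + 7))/58 = (-41 + 11)*(1/58) = -30*1/58 = -15/29 ≈ -0.51724)
p(o, j) = 49 - o (p(o, j) = -3 + (52 - o) = 49 - o)
D = -2
p(b, -77)*D = (49 - 1*(-15/29))*(-2) = (49 + 15/29)*(-2) = (1436/29)*(-2) = -2872/29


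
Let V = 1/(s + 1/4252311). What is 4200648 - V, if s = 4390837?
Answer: 78431157732588699273/18671204474308 ≈ 4.2006e+6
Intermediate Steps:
V = 4252311/18671204474308 (V = 1/(4390837 + 1/4252311) = 1/(18671204474308/4252311) = 4252311/18671204474308 ≈ 2.2775e-7)
4200648 - V = 4200648 - 1*4252311/18671204474308 = 4200648 - 4252311/18671204474308 = 78431157732588699273/18671204474308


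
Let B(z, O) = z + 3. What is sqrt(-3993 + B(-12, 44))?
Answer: I*sqrt(4002) ≈ 63.261*I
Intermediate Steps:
B(z, O) = 3 + z
sqrt(-3993 + B(-12, 44)) = sqrt(-3993 + (3 - 12)) = sqrt(-3993 - 9) = sqrt(-4002) = I*sqrt(4002)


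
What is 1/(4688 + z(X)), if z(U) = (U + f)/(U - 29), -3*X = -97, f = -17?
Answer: 5/23463 ≈ 0.00021310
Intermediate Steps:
X = 97/3 (X = -1/3*(-97) = 97/3 ≈ 32.333)
z(U) = (-17 + U)/(-29 + U) (z(U) = (U - 17)/(U - 29) = (-17 + U)/(-29 + U))
1/(4688 + z(X)) = 1/(4688 + (-17 + 97/3)/(-29 + 97/3)) = 1/(4688 + (46/3)/(10/3)) = 1/(4688 + (3/10)*(46/3)) = 1/(4688 + 23/5) = 1/(23463/5) = 5/23463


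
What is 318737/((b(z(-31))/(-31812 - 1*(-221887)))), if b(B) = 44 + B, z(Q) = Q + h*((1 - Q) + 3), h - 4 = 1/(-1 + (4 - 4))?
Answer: 60583935275/118 ≈ 5.1342e+8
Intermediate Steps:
h = 3 (h = 4 + 1/(-1 + (4 - 4)) = 4 + 1/(-1 + 0) = 4 + 1/(-1) = 4 - 1 = 3)
z(Q) = 12 - 2*Q (z(Q) = Q + 3*((1 - Q) + 3) = Q + 3*(4 - Q) = Q + (12 - 3*Q) = 12 - 2*Q)
318737/((b(z(-31))/(-31812 - 1*(-221887)))) = 318737/(((44 + (12 - 2*(-31)))/(-31812 - 1*(-221887)))) = 318737/(((44 + (12 + 62))/(-31812 + 221887))) = 318737/(((44 + 74)/190075)) = 318737/((118*(1/190075))) = 318737/(118/190075) = 318737*(190075/118) = 60583935275/118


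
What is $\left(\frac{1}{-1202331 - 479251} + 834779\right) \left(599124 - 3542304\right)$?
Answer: $- \frac{2065743491805389430}{840791} \approx -2.4569 \cdot 10^{12}$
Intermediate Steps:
$\left(\frac{1}{-1202331 - 479251} + 834779\right) \left(599124 - 3542304\right) = \left(\frac{1}{-1681582} + 834779\right) \left(-2943180\right) = \left(- \frac{1}{1681582} + 834779\right) \left(-2943180\right) = \frac{1403749340377}{1681582} \left(-2943180\right) = - \frac{2065743491805389430}{840791}$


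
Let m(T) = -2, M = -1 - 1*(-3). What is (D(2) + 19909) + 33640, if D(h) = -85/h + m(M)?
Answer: 107009/2 ≈ 53505.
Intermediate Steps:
M = 2 (M = -1 + 3 = 2)
D(h) = -2 - 85/h (D(h) = -85/h - 2 = -2 - 85/h)
(D(2) + 19909) + 33640 = ((-2 - 85/2) + 19909) + 33640 = (-89/2 + 19909) + 33640 = 39729/2 + 33640 = 107009/2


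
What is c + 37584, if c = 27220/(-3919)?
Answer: 147264476/3919 ≈ 37577.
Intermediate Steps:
c = -27220/3919 (c = 27220*(-1/3919) = -27220/3919 ≈ -6.9456)
c + 37584 = -27220/3919 + 37584 = 147264476/3919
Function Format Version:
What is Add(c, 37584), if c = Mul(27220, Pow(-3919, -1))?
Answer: Rational(147264476, 3919) ≈ 37577.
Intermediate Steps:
c = Rational(-27220, 3919) (c = Mul(27220, Rational(-1, 3919)) = Rational(-27220, 3919) ≈ -6.9456)
Add(c, 37584) = Add(Rational(-27220, 3919), 37584) = Rational(147264476, 3919)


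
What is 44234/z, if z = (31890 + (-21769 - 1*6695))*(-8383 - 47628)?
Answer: -22117/95946843 ≈ -0.00023051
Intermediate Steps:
z = -191893686 (z = (31890 + (-21769 - 6695))*(-56011) = (31890 - 28464)*(-56011) = 3426*(-56011) = -191893686)
44234/z = 44234/(-191893686) = 44234*(-1/191893686) = -22117/95946843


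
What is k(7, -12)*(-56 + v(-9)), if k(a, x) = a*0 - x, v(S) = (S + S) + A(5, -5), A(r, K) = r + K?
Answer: -888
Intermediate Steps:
A(r, K) = K + r
v(S) = 2*S (v(S) = (S + S) + (-5 + 5) = 2*S + 0 = 2*S)
k(a, x) = -x (k(a, x) = 0 - x = -x)
k(7, -12)*(-56 + v(-9)) = (-1*(-12))*(-56 + 2*(-9)) = 12*(-56 - 18) = 12*(-74) = -888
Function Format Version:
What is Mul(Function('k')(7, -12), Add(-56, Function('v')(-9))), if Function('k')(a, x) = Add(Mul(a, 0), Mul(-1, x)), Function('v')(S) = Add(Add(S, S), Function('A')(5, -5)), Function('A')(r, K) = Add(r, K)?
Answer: -888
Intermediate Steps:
Function('A')(r, K) = Add(K, r)
Function('v')(S) = Mul(2, S) (Function('v')(S) = Add(Add(S, S), Add(-5, 5)) = Add(Mul(2, S), 0) = Mul(2, S))
Function('k')(a, x) = Mul(-1, x) (Function('k')(a, x) = Add(0, Mul(-1, x)) = Mul(-1, x))
Mul(Function('k')(7, -12), Add(-56, Function('v')(-9))) = Mul(Mul(-1, -12), Add(-56, Mul(2, -9))) = Mul(12, Add(-56, -18)) = Mul(12, -74) = -888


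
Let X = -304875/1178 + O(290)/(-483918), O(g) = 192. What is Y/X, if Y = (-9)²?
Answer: -7695747954/24589121071 ≈ -0.31297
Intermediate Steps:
X = -24589121071/95009234 (X = -304875/1178 + 192/(-483918) = -304875*1/1178 + 192*(-1/483918) = -304875/1178 - 32/80653 = -24589121071/95009234 ≈ -258.81)
Y = 81
Y/X = 81/(-24589121071/95009234) = 81*(-95009234/24589121071) = -7695747954/24589121071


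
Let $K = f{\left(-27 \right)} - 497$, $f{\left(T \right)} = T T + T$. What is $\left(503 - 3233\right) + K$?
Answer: $-2525$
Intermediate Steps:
$f{\left(T \right)} = T + T^{2}$ ($f{\left(T \right)} = T^{2} + T = T + T^{2}$)
$K = 205$ ($K = - 27 \left(1 - 27\right) - 497 = \left(-27\right) \left(-26\right) - 497 = 702 - 497 = 205$)
$\left(503 - 3233\right) + K = \left(503 - 3233\right) + 205 = -2730 + 205 = -2525$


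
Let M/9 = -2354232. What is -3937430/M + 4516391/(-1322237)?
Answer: -45243737159749/14007836956428 ≈ -3.2299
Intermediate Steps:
M = -21188088 (M = 9*(-2354232) = -21188088)
-3937430/M + 4516391/(-1322237) = -3937430/(-21188088) + 4516391/(-1322237) = -3937430*(-1/21188088) + 4516391*(-1/1322237) = 1968715/10594044 - 4516391/1322237 = -45243737159749/14007836956428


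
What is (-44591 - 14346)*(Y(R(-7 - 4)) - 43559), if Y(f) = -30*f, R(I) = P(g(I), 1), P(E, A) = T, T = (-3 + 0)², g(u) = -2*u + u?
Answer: 2583149773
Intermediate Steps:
g(u) = -u
T = 9 (T = (-3)² = 9)
P(E, A) = 9
R(I) = 9
(-44591 - 14346)*(Y(R(-7 - 4)) - 43559) = (-44591 - 14346)*(-30*9 - 43559) = -58937*(-270 - 43559) = -58937*(-43829) = 2583149773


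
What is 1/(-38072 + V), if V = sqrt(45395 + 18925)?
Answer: -4759/181176608 - sqrt(1005)/181176608 ≈ -2.6442e-5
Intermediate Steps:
V = 8*sqrt(1005) (V = sqrt(64320) = 8*sqrt(1005) ≈ 253.61)
1/(-38072 + V) = 1/(-38072 + 8*sqrt(1005))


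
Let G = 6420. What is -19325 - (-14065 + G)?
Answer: -11680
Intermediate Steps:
-19325 - (-14065 + G) = -19325 - (-14065 + 6420) = -19325 - 1*(-7645) = -19325 + 7645 = -11680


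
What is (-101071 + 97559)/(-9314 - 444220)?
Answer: 1756/226767 ≈ 0.0077436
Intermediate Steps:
(-101071 + 97559)/(-9314 - 444220) = -3512/(-453534) = -3512*(-1/453534) = 1756/226767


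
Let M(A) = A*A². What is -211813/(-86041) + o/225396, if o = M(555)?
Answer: 546547561549/718270268 ≈ 760.92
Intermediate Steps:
M(A) = A³
o = 170953875 (o = 555³ = 170953875)
-211813/(-86041) + o/225396 = -211813/(-86041) + 170953875/225396 = -211813*(-1/86041) + 170953875*(1/225396) = 211813/86041 + 6331625/8348 = 546547561549/718270268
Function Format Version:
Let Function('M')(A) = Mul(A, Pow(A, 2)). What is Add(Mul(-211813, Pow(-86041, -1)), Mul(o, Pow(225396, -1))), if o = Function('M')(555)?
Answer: Rational(546547561549, 718270268) ≈ 760.92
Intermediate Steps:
Function('M')(A) = Pow(A, 3)
o = 170953875 (o = Pow(555, 3) = 170953875)
Add(Mul(-211813, Pow(-86041, -1)), Mul(o, Pow(225396, -1))) = Add(Mul(-211813, Pow(-86041, -1)), Mul(170953875, Pow(225396, -1))) = Add(Mul(-211813, Rational(-1, 86041)), Mul(170953875, Rational(1, 225396))) = Add(Rational(211813, 86041), Rational(6331625, 8348)) = Rational(546547561549, 718270268)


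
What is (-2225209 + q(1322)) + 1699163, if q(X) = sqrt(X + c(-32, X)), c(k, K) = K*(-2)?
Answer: -526046 + I*sqrt(1322) ≈ -5.2605e+5 + 36.359*I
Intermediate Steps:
c(k, K) = -2*K
q(X) = sqrt(-X) (q(X) = sqrt(X - 2*X) = sqrt(-X))
(-2225209 + q(1322)) + 1699163 = (-2225209 + sqrt(-1*1322)) + 1699163 = (-2225209 + sqrt(-1322)) + 1699163 = (-2225209 + I*sqrt(1322)) + 1699163 = -526046 + I*sqrt(1322)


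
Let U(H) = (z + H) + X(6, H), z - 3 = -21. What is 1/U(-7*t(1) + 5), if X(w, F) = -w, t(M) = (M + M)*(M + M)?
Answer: -1/47 ≈ -0.021277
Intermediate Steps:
z = -18 (z = 3 - 21 = -18)
t(M) = 4*M² (t(M) = (2*M)*(2*M) = 4*M²)
U(H) = -24 + H (U(H) = (-18 + H) - 1*6 = (-18 + H) - 6 = -24 + H)
1/U(-7*t(1) + 5) = 1/(-24 + (-28*1² + 5)) = 1/(-24 + (-28 + 5)) = 1/(-24 - 23) = 1/(-47) = -1/47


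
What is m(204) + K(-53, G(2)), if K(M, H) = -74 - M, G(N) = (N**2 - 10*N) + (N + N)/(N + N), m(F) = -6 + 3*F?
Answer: 585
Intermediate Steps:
G(N) = 1 + N**2 - 10*N (G(N) = (N**2 - 10*N) + (2*N)/((2*N)) = (N**2 - 10*N) + (2*N)*(1/(2*N)) = (N**2 - 10*N) + 1 = 1 + N**2 - 10*N)
m(204) + K(-53, G(2)) = (-6 + 3*204) + (-74 - 1*(-53)) = (-6 + 612) + (-74 + 53) = 606 - 21 = 585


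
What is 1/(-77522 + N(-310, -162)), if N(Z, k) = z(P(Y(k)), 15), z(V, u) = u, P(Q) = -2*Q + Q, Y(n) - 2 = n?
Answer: -1/77507 ≈ -1.2902e-5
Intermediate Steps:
Y(n) = 2 + n
P(Q) = -Q
N(Z, k) = 15
1/(-77522 + N(-310, -162)) = 1/(-77522 + 15) = 1/(-77507) = -1/77507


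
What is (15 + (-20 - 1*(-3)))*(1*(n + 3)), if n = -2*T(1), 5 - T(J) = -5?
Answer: 34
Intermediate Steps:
T(J) = 10 (T(J) = 5 - 1*(-5) = 5 + 5 = 10)
n = -20 (n = -2*10 = -20)
(15 + (-20 - 1*(-3)))*(1*(n + 3)) = (15 + (-20 - 1*(-3)))*(1*(-20 + 3)) = (15 + (-20 + 3))*(1*(-17)) = (15 - 17)*(-17) = -2*(-17) = 34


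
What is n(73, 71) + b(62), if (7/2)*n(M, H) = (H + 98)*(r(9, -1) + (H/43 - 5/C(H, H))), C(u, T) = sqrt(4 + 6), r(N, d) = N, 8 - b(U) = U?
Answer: 138550/301 - 169*sqrt(10)/7 ≈ 383.95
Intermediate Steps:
b(U) = 8 - U
C(u, T) = sqrt(10)
n(M, H) = 2*(98 + H)*(9 - sqrt(10)/2 + H/43)/7 (n(M, H) = 2*((H + 98)*(9 + (H/43 - 5*sqrt(10)/10)))/7 = 2*((98 + H)*(9 + (H*(1/43) - sqrt(10)/2)))/7 = 2*((98 + H)*(9 + (H/43 - sqrt(10)/2)))/7 = 2*((98 + H)*(9 + (-sqrt(10)/2 + H/43)))/7 = 2*((98 + H)*(9 - sqrt(10)/2 + H/43))/7 = 2*(98 + H)*(9 - sqrt(10)/2 + H/43)/7)
n(73, 71) + b(62) = (252 - 14*sqrt(10) + (2/301)*71**2 + (970/301)*71 - 1/7*71*sqrt(10)) + (8 - 1*62) = (252 - 14*sqrt(10) + (2/301)*5041 + 68870/301 - 71*sqrt(10)/7) + (8 - 62) = (252 - 14*sqrt(10) + 10082/301 + 68870/301 - 71*sqrt(10)/7) - 54 = (154804/301 - 169*sqrt(10)/7) - 54 = 138550/301 - 169*sqrt(10)/7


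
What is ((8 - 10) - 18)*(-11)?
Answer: 220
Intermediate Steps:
((8 - 10) - 18)*(-11) = (-2 - 18)*(-11) = -20*(-11) = 220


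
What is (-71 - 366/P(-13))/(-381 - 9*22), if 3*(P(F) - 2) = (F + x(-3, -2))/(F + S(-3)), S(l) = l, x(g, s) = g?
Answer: 1595/4053 ≈ 0.39354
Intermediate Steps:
P(F) = 7/3 (P(F) = 2 + ((F - 3)/(F - 3))/3 = 2 + ((-3 + F)/(-3 + F))/3 = 2 + (⅓)*1 = 2 + ⅓ = 7/3)
(-71 - 366/P(-13))/(-381 - 9*22) = (-71 - 366/7/3)/(-381 - 9*22) = (-71 - 366*3/7)/(-381 - 198) = (-71 - 1098/7)/(-579) = -1595/7*(-1/579) = 1595/4053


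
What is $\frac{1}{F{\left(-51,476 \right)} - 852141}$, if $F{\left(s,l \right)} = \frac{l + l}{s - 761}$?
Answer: $- \frac{29}{24712123} \approx -1.1735 \cdot 10^{-6}$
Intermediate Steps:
$F{\left(s,l \right)} = \frac{2 l}{-761 + s}$
$\frac{1}{F{\left(-51,476 \right)} - 852141} = \frac{1}{2 \cdot 476 \frac{1}{-761 - 51} - 852141} = \frac{1}{2 \cdot 476 \frac{1}{-812} - 852141} = \frac{1}{2 \cdot 476 \left(- \frac{1}{812}\right) - 852141} = \frac{1}{- \frac{34}{29} - 852141} = \frac{1}{- \frac{24712123}{29}} = - \frac{29}{24712123}$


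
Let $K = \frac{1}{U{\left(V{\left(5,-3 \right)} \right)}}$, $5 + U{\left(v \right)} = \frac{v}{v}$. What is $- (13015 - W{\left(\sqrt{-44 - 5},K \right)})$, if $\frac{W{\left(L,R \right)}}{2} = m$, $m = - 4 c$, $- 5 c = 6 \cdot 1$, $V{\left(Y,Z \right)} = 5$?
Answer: $- \frac{65027}{5} \approx -13005.0$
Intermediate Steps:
$U{\left(v \right)} = -4$ ($U{\left(v \right)} = -5 + \frac{v}{v} = -5 + 1 = -4$)
$c = - \frac{6}{5}$ ($c = - \frac{6 \cdot 1}{5} = \left(- \frac{1}{5}\right) 6 = - \frac{6}{5} \approx -1.2$)
$K = - \frac{1}{4}$ ($K = \frac{1}{-4} = - \frac{1}{4} \approx -0.25$)
$m = \frac{24}{5}$ ($m = \left(-4\right) \left(- \frac{6}{5}\right) = \frac{24}{5} \approx 4.8$)
$W{\left(L,R \right)} = \frac{48}{5}$ ($W{\left(L,R \right)} = 2 \cdot \frac{24}{5} = \frac{48}{5}$)
$- (13015 - W{\left(\sqrt{-44 - 5},K \right)}) = - (13015 - \frac{48}{5}) = \left(-1\right) \frac{65027}{5} = - \frac{65027}{5}$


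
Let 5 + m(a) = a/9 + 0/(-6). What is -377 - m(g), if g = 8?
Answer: -3356/9 ≈ -372.89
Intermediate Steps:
m(a) = -5 + a/9 (m(a) = -5 + (a/9 + 0/(-6)) = -5 + (a*(⅑) + 0*(-⅙)) = -5 + (a/9 + 0) = -5 + a/9)
-377 - m(g) = -377 - (-5 + (⅑)*8) = -377 - (-5 + 8/9) = -377 - 1*(-37/9) = -377 + 37/9 = -3356/9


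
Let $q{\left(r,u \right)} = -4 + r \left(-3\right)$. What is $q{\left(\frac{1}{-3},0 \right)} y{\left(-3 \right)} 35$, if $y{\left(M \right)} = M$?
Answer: $315$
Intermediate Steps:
$q{\left(r,u \right)} = -4 - 3 r$
$q{\left(\frac{1}{-3},0 \right)} y{\left(-3 \right)} 35 = \left(-4 - \frac{3}{-3}\right) \left(-3\right) 35 = \left(-4 - -1\right) \left(-3\right) 35 = \left(-4 + 1\right) \left(-3\right) 35 = \left(-3\right) \left(-3\right) 35 = 9 \cdot 35 = 315$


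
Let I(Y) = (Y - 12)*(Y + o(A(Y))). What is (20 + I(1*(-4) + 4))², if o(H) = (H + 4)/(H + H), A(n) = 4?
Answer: 64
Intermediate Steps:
o(H) = (4 + H)/(2*H) (o(H) = (4 + H)/((2*H)) = (4 + H)*(1/(2*H)) = (4 + H)/(2*H))
I(Y) = (1 + Y)*(-12 + Y) (I(Y) = (Y - 12)*(Y + (½)*(4 + 4)/4) = (-12 + Y)*(Y + (½)*(¼)*8) = (-12 + Y)*(Y + 1) = (-12 + Y)*(1 + Y) = (1 + Y)*(-12 + Y))
(20 + I(1*(-4) + 4))² = (20 + (-12 + (1*(-4) + 4)² - 11*(1*(-4) + 4)))² = (20 + (-12 + (-4 + 4)² - 11*(-4 + 4)))² = (20 + (-12 + 0² - 11*0))² = (20 + (-12 + 0 + 0))² = (20 - 12)² = 8² = 64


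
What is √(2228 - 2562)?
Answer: I*√334 ≈ 18.276*I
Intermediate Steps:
√(2228 - 2562) = √(-334) = I*√334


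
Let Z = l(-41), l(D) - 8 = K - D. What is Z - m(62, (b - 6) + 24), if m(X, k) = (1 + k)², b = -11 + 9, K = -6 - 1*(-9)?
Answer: -237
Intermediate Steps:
K = 3 (K = -6 + 9 = 3)
l(D) = 11 - D (l(D) = 8 + (3 - D) = 11 - D)
b = -2
Z = 52 (Z = 11 - 1*(-41) = 11 + 41 = 52)
Z - m(62, (b - 6) + 24) = 52 - (1 + ((-2 - 6) + 24))² = 52 - (1 + (-8 + 24))² = 52 - (1 + 16)² = 52 - 1*17² = 52 - 1*289 = 52 - 289 = -237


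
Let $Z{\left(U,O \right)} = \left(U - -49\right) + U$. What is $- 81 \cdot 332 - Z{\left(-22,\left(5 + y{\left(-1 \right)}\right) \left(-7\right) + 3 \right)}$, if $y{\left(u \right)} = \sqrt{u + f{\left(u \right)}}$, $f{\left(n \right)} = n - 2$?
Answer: $-26897$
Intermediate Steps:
$f{\left(n \right)} = -2 + n$
$y{\left(u \right)} = \sqrt{-2 + 2 u}$ ($y{\left(u \right)} = \sqrt{u + \left(-2 + u\right)} = \sqrt{-2 + 2 u}$)
$Z{\left(U,O \right)} = 49 + 2 U$ ($Z{\left(U,O \right)} = \left(U + 49\right) + U = \left(49 + U\right) + U = 49 + 2 U$)
$- 81 \cdot 332 - Z{\left(-22,\left(5 + y{\left(-1 \right)}\right) \left(-7\right) + 3 \right)} = - 81 \cdot 332 - \left(49 + 2 \left(-22\right)\right) = \left(-1\right) 26892 - \left(49 - 44\right) = -26892 - 5 = -26897$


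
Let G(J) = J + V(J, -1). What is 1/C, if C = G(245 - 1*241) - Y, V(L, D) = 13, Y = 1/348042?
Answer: 348042/5916713 ≈ 0.058824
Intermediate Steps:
Y = 1/348042 ≈ 2.8732e-6
G(J) = 13 + J (G(J) = J + 13 = 13 + J)
C = 5916713/348042 (C = (13 + (245 - 1*241)) - 1*1/348042 = (13 + (245 - 241)) - 1/348042 = (13 + 4) - 1/348042 = 17 - 1/348042 = 5916713/348042 ≈ 17.000)
1/C = 1/(5916713/348042) = 348042/5916713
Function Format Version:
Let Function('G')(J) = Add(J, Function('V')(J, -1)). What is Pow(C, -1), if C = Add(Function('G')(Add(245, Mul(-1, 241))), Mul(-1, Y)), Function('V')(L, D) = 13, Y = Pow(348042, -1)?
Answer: Rational(348042, 5916713) ≈ 0.058824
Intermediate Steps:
Y = Rational(1, 348042) ≈ 2.8732e-6
Function('G')(J) = Add(13, J) (Function('G')(J) = Add(J, 13) = Add(13, J))
C = Rational(5916713, 348042) (C = Add(Add(13, Add(245, Mul(-1, 241))), Mul(-1, Rational(1, 348042))) = Add(Add(13, Add(245, -241)), Rational(-1, 348042)) = Add(Add(13, 4), Rational(-1, 348042)) = Add(17, Rational(-1, 348042)) = Rational(5916713, 348042) ≈ 17.000)
Pow(C, -1) = Pow(Rational(5916713, 348042), -1) = Rational(348042, 5916713)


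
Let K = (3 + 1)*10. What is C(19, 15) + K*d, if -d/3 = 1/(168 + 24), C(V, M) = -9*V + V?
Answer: -1221/8 ≈ -152.63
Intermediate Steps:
C(V, M) = -8*V
d = -1/64 (d = -3/(168 + 24) = -3/192 = -3*1/192 = -1/64 ≈ -0.015625)
K = 40 (K = 4*10 = 40)
C(19, 15) + K*d = -8*19 + 40*(-1/64) = -152 - 5/8 = -1221/8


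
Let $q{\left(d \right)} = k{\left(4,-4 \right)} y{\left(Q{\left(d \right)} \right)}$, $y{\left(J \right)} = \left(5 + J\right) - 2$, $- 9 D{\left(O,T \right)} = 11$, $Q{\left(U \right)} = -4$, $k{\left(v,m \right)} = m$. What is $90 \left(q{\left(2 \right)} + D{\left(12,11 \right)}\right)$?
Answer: $250$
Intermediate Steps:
$D{\left(O,T \right)} = - \frac{11}{9}$ ($D{\left(O,T \right)} = \left(- \frac{1}{9}\right) 11 = - \frac{11}{9}$)
$y{\left(J \right)} = 3 + J$
$q{\left(d \right)} = 4$ ($q{\left(d \right)} = - 4 \left(3 - 4\right) = \left(-4\right) \left(-1\right) = 4$)
$90 \left(q{\left(2 \right)} + D{\left(12,11 \right)}\right) = 90 \left(4 - \frac{11}{9}\right) = 90 \cdot \frac{25}{9} = 250$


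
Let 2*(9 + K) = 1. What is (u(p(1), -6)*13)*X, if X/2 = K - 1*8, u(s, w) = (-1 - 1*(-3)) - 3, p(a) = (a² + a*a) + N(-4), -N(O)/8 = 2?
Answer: 429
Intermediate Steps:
K = -17/2 (K = -9 + (½)*1 = -9 + ½ = -17/2 ≈ -8.5000)
N(O) = -16 (N(O) = -8*2 = -16)
p(a) = -16 + 2*a² (p(a) = (a² + a*a) - 16 = (a² + a²) - 16 = 2*a² - 16 = -16 + 2*a²)
u(s, w) = -1 (u(s, w) = (-1 + 3) - 3 = 2 - 3 = -1)
X = -33 (X = 2*(-17/2 - 1*8) = 2*(-17/2 - 8) = 2*(-33/2) = -33)
(u(p(1), -6)*13)*X = -1*13*(-33) = -13*(-33) = 429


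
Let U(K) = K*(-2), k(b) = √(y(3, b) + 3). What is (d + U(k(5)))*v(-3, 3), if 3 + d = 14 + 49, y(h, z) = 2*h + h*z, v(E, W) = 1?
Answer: 60 - 4*√6 ≈ 50.202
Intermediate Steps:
d = 60 (d = -3 + (14 + 49) = -3 + 63 = 60)
k(b) = √(9 + 3*b) (k(b) = √(3*(2 + b) + 3) = √((6 + 3*b) + 3) = √(9 + 3*b))
U(K) = -2*K
(d + U(k(5)))*v(-3, 3) = (60 - 2*√(9 + 3*5))*1 = (60 - 2*√(9 + 15))*1 = (60 - 4*√6)*1 = 60 - 4*√6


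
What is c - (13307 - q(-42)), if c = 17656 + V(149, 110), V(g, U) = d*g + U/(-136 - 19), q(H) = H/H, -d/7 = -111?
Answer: 3723791/31 ≈ 1.2012e+5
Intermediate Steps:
d = 777 (d = -7*(-111) = 777)
q(H) = 1
V(g, U) = 777*g - U/155 (V(g, U) = 777*g + U/(-136 - 19) = 777*g + U/(-155) = 777*g - U/155)
c = 4136277/31 (c = 17656 + (777*149 - 1/155*110) = 17656 + (115773 - 22/31) = 17656 + 3588941/31 = 4136277/31 ≈ 1.3343e+5)
c - (13307 - q(-42)) = 4136277/31 - (13307 - 1*1) = 4136277/31 - (13307 - 1) = 4136277/31 - 1*13306 = 4136277/31 - 13306 = 3723791/31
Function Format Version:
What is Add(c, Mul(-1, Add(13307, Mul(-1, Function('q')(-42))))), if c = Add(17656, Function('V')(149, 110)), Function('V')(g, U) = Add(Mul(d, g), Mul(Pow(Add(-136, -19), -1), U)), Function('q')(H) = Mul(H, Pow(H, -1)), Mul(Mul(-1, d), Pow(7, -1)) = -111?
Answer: Rational(3723791, 31) ≈ 1.2012e+5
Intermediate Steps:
d = 777 (d = Mul(-7, -111) = 777)
Function('q')(H) = 1
Function('V')(g, U) = Add(Mul(777, g), Mul(Rational(-1, 155), U)) (Function('V')(g, U) = Add(Mul(777, g), Mul(Pow(Add(-136, -19), -1), U)) = Add(Mul(777, g), Mul(Pow(-155, -1), U)) = Add(Mul(777, g), Mul(Rational(-1, 155), U)))
c = Rational(4136277, 31) (c = Add(17656, Add(Mul(777, 149), Mul(Rational(-1, 155), 110))) = Add(17656, Add(115773, Rational(-22, 31))) = Add(17656, Rational(3588941, 31)) = Rational(4136277, 31) ≈ 1.3343e+5)
Add(c, Mul(-1, Add(13307, Mul(-1, Function('q')(-42))))) = Add(Rational(4136277, 31), Mul(-1, Add(13307, Mul(-1, 1)))) = Add(Rational(4136277, 31), Mul(-1, Add(13307, -1))) = Add(Rational(4136277, 31), Mul(-1, 13306)) = Add(Rational(4136277, 31), -13306) = Rational(3723791, 31)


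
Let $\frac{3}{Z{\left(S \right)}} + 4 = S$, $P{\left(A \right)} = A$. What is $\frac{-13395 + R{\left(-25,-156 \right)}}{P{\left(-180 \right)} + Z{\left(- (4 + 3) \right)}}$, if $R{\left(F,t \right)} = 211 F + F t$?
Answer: $\frac{162470}{1983} \approx 81.931$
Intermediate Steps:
$Z{\left(S \right)} = \frac{3}{-4 + S}$
$\frac{-13395 + R{\left(-25,-156 \right)}}{P{\left(-180 \right)} + Z{\left(- (4 + 3) \right)}} = \frac{-13395 - 25 \left(211 - 156\right)}{-180 + \frac{3}{-4 - \left(4 + 3\right)}} = \frac{-13395 - 1375}{-180 + \frac{3}{-4 - 7}} = - \frac{14770}{-180 + \frac{3}{-11}} = - \frac{14770}{-180 + 3 \left(- \frac{1}{11}\right)} = - \frac{14770}{-180 - \frac{3}{11}} = - \frac{14770}{- \frac{1983}{11}} = \left(-14770\right) \left(- \frac{11}{1983}\right) = \frac{162470}{1983}$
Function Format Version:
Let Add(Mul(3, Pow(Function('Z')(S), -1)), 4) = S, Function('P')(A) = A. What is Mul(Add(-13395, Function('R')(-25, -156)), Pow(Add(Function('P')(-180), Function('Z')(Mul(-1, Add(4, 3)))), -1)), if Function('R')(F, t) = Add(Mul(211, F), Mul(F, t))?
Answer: Rational(162470, 1983) ≈ 81.931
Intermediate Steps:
Function('Z')(S) = Mul(3, Pow(Add(-4, S), -1))
Mul(Add(-13395, Function('R')(-25, -156)), Pow(Add(Function('P')(-180), Function('Z')(Mul(-1, Add(4, 3)))), -1)) = Mul(Add(-13395, Mul(-25, Add(211, -156))), Pow(Add(-180, Mul(3, Pow(Add(-4, Mul(-1, Add(4, 3))), -1))), -1)) = Mul(Add(-13395, Mul(-25, 55)), Pow(Add(-180, Mul(3, Pow(Add(-4, Mul(-1, 7)), -1))), -1)) = Mul(Add(-13395, -1375), Pow(Add(-180, Mul(3, Pow(Add(-4, -7), -1))), -1)) = Mul(-14770, Pow(Add(-180, Mul(3, Pow(-11, -1))), -1)) = Mul(-14770, Pow(Add(-180, Mul(3, Rational(-1, 11))), -1)) = Mul(-14770, Pow(Add(-180, Rational(-3, 11)), -1)) = Mul(-14770, Pow(Rational(-1983, 11), -1)) = Mul(-14770, Rational(-11, 1983)) = Rational(162470, 1983)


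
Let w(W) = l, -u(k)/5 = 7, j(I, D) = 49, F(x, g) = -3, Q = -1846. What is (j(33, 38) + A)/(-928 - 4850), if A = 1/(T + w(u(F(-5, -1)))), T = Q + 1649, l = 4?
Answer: -1576/185859 ≈ -0.0084796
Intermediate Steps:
u(k) = -35 (u(k) = -5*7 = -35)
T = -197 (T = -1846 + 1649 = -197)
w(W) = 4
A = -1/193 (A = 1/(-197 + 4) = 1/(-193) = -1/193 ≈ -0.0051813)
(j(33, 38) + A)/(-928 - 4850) = (49 - 1/193)/(-928 - 4850) = (9456/193)/(-5778) = (9456/193)*(-1/5778) = -1576/185859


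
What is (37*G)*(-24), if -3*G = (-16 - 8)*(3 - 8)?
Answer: 35520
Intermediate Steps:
G = -40 (G = -(-16 - 8)*(3 - 8)/3 = -(-8)*(-5) = -⅓*120 = -40)
(37*G)*(-24) = (37*(-40))*(-24) = -1480*(-24) = 35520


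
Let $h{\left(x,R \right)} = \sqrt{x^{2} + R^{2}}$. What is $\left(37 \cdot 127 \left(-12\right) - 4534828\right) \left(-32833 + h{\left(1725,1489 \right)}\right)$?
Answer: $150743394928 - 4591216 \sqrt{5192746} \approx 1.4028 \cdot 10^{11}$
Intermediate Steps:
$h{\left(x,R \right)} = \sqrt{R^{2} + x^{2}}$
$\left(37 \cdot 127 \left(-12\right) - 4534828\right) \left(-32833 + h{\left(1725,1489 \right)}\right) = \left(37 \cdot 127 \left(-12\right) - 4534828\right) \left(-32833 + \sqrt{1489^{2} + 1725^{2}}\right) = \left(4699 \left(-12\right) - 4534828\right) \left(-32833 + \sqrt{2217121 + 2975625}\right) = \left(-56388 - 4534828\right) \left(-32833 + \sqrt{5192746}\right) = - 4591216 \left(-32833 + \sqrt{5192746}\right) = 150743394928 - 4591216 \sqrt{5192746}$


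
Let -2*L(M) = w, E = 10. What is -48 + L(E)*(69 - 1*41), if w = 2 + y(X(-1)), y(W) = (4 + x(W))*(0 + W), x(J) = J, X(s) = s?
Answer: -34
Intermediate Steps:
y(W) = W*(4 + W) (y(W) = (4 + W)*(0 + W) = (4 + W)*W = W*(4 + W))
w = -1 (w = 2 - (4 - 1) = 2 - 1*3 = 2 - 3 = -1)
L(M) = ½ (L(M) = -½*(-1) = ½)
-48 + L(E)*(69 - 1*41) = -48 + (69 - 1*41)/2 = -48 + (69 - 41)/2 = -48 + (½)*28 = -48 + 14 = -34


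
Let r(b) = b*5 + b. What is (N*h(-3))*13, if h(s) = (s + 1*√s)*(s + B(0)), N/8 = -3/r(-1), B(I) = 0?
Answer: 468 - 156*I*√3 ≈ 468.0 - 270.2*I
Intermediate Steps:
r(b) = 6*b (r(b) = 5*b + b = 6*b)
N = 4 (N = 8*(-3/(6*(-1))) = 8*(-3/(-6)) = 8*(-3*(-⅙)) = 8*(½) = 4)
h(s) = s*(s + √s) (h(s) = (s + 1*√s)*(s + 0) = (s + √s)*s = s*(s + √s))
(N*h(-3))*13 = (4*((-3)² + (-3)^(3/2)))*13 = (4*(9 - 3*I*√3))*13 = (36 - 12*I*√3)*13 = 468 - 156*I*√3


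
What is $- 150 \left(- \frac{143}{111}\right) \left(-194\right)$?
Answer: $- \frac{1387100}{37} \approx -37489.0$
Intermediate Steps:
$- 150 \left(- \frac{143}{111}\right) \left(-194\right) = - 150 \left(\left(-143\right) \frac{1}{111}\right) \left(-194\right) = \left(-150\right) \left(- \frac{143}{111}\right) \left(-194\right) = \frac{7150}{37} \left(-194\right) = - \frac{1387100}{37}$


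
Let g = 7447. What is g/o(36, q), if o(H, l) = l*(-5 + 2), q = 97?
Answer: -7447/291 ≈ -25.591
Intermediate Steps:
o(H, l) = -3*l (o(H, l) = l*(-3) = -3*l)
g/o(36, q) = 7447/((-3*97)) = 7447/(-291) = 7447*(-1/291) = -7447/291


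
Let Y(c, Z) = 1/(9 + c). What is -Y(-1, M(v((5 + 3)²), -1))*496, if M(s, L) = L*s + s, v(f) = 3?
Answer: -62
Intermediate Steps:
M(s, L) = s + L*s
-Y(-1, M(v((5 + 3)²), -1))*496 = -496/(9 - 1) = -496/8 = -1*62 = -62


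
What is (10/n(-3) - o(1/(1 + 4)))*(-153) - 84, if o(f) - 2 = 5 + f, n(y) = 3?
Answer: 2538/5 ≈ 507.60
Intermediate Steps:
o(f) = 7 + f (o(f) = 2 + (5 + f) = 7 + f)
(10/n(-3) - o(1/(1 + 4)))*(-153) - 84 = (10/3 - (7 + 1/(1 + 4)))*(-153) - 84 = (10*(1/3) - (7 + 1/5))*(-153) - 84 = (10/3 - (7 + 1/5))*(-153) - 84 = (10/3 - 1*36/5)*(-153) - 84 = (10/3 - 36/5)*(-153) - 84 = -58/15*(-153) - 84 = 2958/5 - 84 = 2538/5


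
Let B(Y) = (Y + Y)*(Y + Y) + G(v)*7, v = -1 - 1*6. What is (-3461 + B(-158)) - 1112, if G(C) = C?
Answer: 95234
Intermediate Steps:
v = -7 (v = -1 - 6 = -7)
B(Y) = -49 + 4*Y**2 (B(Y) = (Y + Y)*(Y + Y) - 7*7 = (2*Y)*(2*Y) - 49 = 4*Y**2 - 49 = -49 + 4*Y**2)
(-3461 + B(-158)) - 1112 = (-3461 + (-49 + 4*(-158)**2)) - 1112 = (-3461 + (-49 + 4*24964)) - 1112 = (-3461 + (-49 + 99856)) - 1112 = (-3461 + 99807) - 1112 = 96346 - 1112 = 95234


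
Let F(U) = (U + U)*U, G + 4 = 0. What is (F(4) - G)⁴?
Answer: 1679616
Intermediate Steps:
G = -4 (G = -4 + 0 = -4)
F(U) = 2*U² (F(U) = (2*U)*U = 2*U²)
(F(4) - G)⁴ = (2*4² - 1*(-4))⁴ = (2*16 + 4)⁴ = (32 + 4)⁴ = 36⁴ = 1679616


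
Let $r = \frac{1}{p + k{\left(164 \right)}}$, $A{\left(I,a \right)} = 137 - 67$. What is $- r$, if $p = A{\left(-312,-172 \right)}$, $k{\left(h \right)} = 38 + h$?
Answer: $- \frac{1}{272} \approx -0.0036765$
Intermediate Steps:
$A{\left(I,a \right)} = 70$ ($A{\left(I,a \right)} = 137 - 67 = 70$)
$p = 70$
$r = \frac{1}{272}$ ($r = \frac{1}{70 + \left(38 + 164\right)} = \frac{1}{70 + 202} = \frac{1}{272} \approx 0.0036765$)
$- r = \left(-1\right) \frac{1}{272} = - \frac{1}{272}$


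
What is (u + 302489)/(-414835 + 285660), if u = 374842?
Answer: -677331/129175 ≈ -5.2435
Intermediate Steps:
(u + 302489)/(-414835 + 285660) = (374842 + 302489)/(-414835 + 285660) = 677331/(-129175) = 677331*(-1/129175) = -677331/129175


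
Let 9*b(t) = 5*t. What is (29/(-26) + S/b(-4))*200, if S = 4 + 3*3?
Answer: -18110/13 ≈ -1393.1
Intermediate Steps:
S = 13 (S = 4 + 9 = 13)
b(t) = 5*t/9 (b(t) = (5*t)/9 = 5*t/9)
(29/(-26) + S/b(-4))*200 = (29/(-26) + 13/(((5/9)*(-4))))*200 = (29*(-1/26) + 13/(-20/9))*200 = (-29/26 + 13*(-9/20))*200 = (-29/26 - 117/20)*200 = -1811/260*200 = -18110/13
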